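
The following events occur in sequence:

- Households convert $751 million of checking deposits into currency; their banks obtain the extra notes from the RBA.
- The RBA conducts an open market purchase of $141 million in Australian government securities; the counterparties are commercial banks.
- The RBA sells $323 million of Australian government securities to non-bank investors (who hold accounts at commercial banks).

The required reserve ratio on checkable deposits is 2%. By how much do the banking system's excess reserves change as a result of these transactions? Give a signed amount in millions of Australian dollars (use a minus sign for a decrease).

-$911.52 million

Currency withdrawal $751 million: reserves −$751M, deposits −$751M.
OMO purchase (from banks) $141 million: reserves +$141M, deposits 0.
Asset sale (to non-banks) $323 million: reserves −$323M, deposits −$323M.
Totals: Δreserves = −$933M, Δdeposits = −$1074M.
Δrequired reserves = 2% × −$1074M = −$21.48M.
Δexcess reserves = Δreserves − Δrequired = −$933M − (−$21.48M) = -$911.52 million.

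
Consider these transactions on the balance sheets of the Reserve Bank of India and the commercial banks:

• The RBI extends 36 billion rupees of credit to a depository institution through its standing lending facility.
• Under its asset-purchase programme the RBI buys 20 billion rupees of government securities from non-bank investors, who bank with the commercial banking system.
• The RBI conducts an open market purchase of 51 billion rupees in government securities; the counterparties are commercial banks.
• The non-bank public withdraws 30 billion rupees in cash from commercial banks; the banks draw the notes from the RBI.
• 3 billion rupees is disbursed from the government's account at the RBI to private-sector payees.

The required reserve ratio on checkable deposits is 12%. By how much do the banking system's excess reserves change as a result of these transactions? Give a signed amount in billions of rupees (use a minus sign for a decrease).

Discount-window loan 36 billion rupees: reserves +36B, deposits 0.
Asset purchase (from non-banks) 20 billion rupees: reserves +20B, deposits +20B.
OMO purchase (from banks) 51 billion rupees: reserves +51B, deposits 0.
Currency withdrawal 30 billion rupees: reserves −30B, deposits −30B.
Government spending 3 billion rupees: reserves +3B, deposits +3B.
Totals: Δreserves = +80B, Δdeposits = −7B.
Δrequired reserves = 12% × −7B = −0.84B.
Δexcess reserves = Δreserves − Δrequired = +80B − (−0.84B) = +80.84 billion.

+80.84 billion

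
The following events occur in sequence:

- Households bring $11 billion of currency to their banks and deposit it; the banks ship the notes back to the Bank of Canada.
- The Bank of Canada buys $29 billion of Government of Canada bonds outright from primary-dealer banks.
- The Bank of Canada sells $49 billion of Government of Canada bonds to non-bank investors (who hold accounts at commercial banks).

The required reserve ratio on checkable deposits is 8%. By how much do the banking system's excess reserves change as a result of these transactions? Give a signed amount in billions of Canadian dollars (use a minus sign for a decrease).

Currency deposit $11 billion: reserves +$11B, deposits +$11B.
OMO purchase (from banks) $29 billion: reserves +$29B, deposits 0.
Asset sale (to non-banks) $49 billion: reserves −$49B, deposits −$49B.
Totals: Δreserves = −$9B, Δdeposits = −$38B.
Δrequired reserves = 8% × −$38B = −$3.04B.
Δexcess reserves = Δreserves − Δrequired = −$9B − (−$3.04B) = -$5.96 billion.

-$5.96 billion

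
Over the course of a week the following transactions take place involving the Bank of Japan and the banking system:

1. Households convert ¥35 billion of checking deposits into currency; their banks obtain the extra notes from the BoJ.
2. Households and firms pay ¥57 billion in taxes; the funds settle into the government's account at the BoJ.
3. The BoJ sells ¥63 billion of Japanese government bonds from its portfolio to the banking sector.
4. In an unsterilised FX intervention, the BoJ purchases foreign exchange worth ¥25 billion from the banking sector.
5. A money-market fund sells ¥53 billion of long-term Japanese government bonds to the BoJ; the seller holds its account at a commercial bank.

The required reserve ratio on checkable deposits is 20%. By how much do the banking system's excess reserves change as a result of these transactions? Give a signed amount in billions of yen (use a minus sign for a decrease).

Currency withdrawal ¥35 billion: reserves −¥35B, deposits −¥35B.
Government account inflow ¥57 billion: reserves −¥57B, deposits −¥57B.
OMO sale (to banks) ¥63 billion: reserves −¥63B, deposits 0.
FX purchase ¥25 billion: reserves +¥25B, deposits 0.
Asset purchase (from non-banks) ¥53 billion: reserves +¥53B, deposits +¥53B.
Totals: Δreserves = −¥77B, Δdeposits = −¥39B.
Δrequired reserves = 20% × −¥39B = −¥7.8B.
Δexcess reserves = Δreserves − Δrequired = −¥77B − (−¥7.8B) = -¥69.2 billion.

-¥69.2 billion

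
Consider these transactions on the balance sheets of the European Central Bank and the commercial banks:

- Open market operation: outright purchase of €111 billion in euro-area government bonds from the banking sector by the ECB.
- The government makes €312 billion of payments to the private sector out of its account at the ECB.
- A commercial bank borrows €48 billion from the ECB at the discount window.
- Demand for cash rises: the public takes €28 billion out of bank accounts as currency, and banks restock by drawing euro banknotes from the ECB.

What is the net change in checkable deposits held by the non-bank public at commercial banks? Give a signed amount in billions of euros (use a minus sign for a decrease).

+€284 billion

OMO purchase (from banks) €111 billion: the counterparty is a bank, so public deposits are unchanged → 0.
Government spending €312 billion: non-bank counterparties' bank balances rise → +€312B.
Discount-window loan €48 billion: the counterparty is a bank, so public deposits are unchanged → 0.
Currency withdrawal €28 billion: non-bank counterparties' bank balances fall → −€28B.
Net: 0 + 312 + 0 − 28 = +€284 billion.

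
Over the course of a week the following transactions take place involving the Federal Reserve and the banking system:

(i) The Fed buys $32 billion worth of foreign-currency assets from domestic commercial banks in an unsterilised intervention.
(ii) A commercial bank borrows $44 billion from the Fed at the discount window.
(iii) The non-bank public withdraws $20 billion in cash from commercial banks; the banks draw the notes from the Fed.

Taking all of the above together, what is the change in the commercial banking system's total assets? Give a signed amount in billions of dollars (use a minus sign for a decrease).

Fed balance sheet:
  Assets:      Loans to banks +$44B, Foreign assets +$32B
  Liabilities: Bank reserves +$56B, Currency in circulation +$20B
Commercial banking system:
  Assets:      Reserves at CB +$56B, Foreign assets −$32B
  Liabilities: Checkable deposits −$20B, Borrowings from CB +$44B
Change in total bank assets = +$24 billion.

+$24 billion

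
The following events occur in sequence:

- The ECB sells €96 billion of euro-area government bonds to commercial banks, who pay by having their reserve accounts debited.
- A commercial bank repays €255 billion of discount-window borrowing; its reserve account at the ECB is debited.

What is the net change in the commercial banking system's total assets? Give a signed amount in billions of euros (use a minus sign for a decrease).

ECB balance sheet:
  Assets:      Securities −€96B, Loans to banks −€255B
  Liabilities: Bank reserves −€351B
Commercial banking system:
  Assets:      Reserves at CB −€351B, Securities +€96B
  Liabilities: Borrowings from CB −€255B
Change in total bank assets = -€255 billion.

-€255 billion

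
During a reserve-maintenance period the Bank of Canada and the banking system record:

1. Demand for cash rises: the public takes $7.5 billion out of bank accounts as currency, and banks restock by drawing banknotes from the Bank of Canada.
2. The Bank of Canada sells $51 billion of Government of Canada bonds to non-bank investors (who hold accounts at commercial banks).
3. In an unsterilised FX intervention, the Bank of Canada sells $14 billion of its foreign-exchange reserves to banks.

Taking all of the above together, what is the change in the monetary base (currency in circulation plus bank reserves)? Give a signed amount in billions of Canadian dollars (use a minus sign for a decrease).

Bank of Canada balance sheet:
  Assets:      Securities −$51B, Foreign assets −$14B
  Liabilities: Bank reserves −$72.5B, Currency in circulation +$7.5B
Commercial banking system:
  Assets:      Reserves at CB −$72.5B, Foreign assets +$14B
  Liabilities: Checkable deposits −$58.5B
Monetary base = currency + reserves: +$7.5B + (−$72.5B) = -$65 billion.

-$65 billion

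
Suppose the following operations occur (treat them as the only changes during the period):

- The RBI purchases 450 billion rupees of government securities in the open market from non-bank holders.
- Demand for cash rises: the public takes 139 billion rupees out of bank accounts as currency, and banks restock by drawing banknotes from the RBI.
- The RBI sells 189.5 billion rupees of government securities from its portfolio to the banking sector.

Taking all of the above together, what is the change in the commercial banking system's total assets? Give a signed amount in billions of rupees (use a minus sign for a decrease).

+311 billion

RBI balance sheet:
  Assets:      Securities +260.5B
  Liabilities: Bank reserves +121.5B, Currency in circulation +139B
Commercial banking system:
  Assets:      Reserves at CB +121.5B, Securities +189.5B
  Liabilities: Checkable deposits +311B
Change in total bank assets = +311 billion.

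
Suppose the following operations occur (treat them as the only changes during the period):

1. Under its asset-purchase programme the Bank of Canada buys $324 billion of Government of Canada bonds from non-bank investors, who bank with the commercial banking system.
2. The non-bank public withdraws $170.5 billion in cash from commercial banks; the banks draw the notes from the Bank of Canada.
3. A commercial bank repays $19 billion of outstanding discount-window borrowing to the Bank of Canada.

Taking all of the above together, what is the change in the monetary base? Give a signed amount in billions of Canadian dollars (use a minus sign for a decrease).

Asset purchase (from non-banks) $324 billion: Bank of Canada balance sheet expands → +$324B.
Currency withdrawal $170.5 billion: just a shift between currency and reserves — both are base money → 0.
Discount-window repayment $19 billion: Bank of Canada balance sheet contracts → −$19B.
Net: 324 + 0 − 19 = +$305 billion.

+$305 billion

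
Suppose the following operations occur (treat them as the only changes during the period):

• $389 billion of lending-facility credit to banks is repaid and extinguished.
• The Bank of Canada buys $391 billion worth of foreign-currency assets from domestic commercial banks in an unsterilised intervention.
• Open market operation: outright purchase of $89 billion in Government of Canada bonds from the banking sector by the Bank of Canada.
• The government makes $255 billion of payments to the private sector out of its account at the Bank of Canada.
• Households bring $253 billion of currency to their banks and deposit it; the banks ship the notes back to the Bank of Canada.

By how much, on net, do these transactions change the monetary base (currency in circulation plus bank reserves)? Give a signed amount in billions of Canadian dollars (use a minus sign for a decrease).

Discount-window repayment $389 billion: Bank of Canada balance sheet contracts → −$389B.
FX purchase $391 billion: Bank of Canada balance sheet expands → +$391B.
OMO purchase (from banks) $89 billion: Bank of Canada balance sheet expands → +$89B.
Government spending $255 billion: a non-base liability converts back to reserves → +$255B.
Currency deposit $253 billion: just a shift between currency and reserves — both are base money → 0.
Net: −389 + 391 + 89 + 255 + 0 = +$346 billion.

+$346 billion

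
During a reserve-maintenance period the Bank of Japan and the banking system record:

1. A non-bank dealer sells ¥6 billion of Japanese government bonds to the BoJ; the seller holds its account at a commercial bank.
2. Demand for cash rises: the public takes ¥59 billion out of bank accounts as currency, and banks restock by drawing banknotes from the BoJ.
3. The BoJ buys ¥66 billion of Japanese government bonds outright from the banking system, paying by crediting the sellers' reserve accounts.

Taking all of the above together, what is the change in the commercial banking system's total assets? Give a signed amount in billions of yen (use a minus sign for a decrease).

-¥53 billion

Asset purchase (from non-banks) ¥6 billion: bank balance sheets expand → +¥6B.
Currency withdrawal ¥59 billion: bank balance sheets shrink → −¥59B.
OMO purchase (from banks) ¥66 billion: just an asset swap on bank balance sheets → 0.
Net: 6 − 59 + 0 = -¥53 billion.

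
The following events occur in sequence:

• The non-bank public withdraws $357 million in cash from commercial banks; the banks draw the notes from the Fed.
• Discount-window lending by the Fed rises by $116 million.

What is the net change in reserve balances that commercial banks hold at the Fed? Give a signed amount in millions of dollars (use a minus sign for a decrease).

Fed balance sheet:
  Assets:      Loans to banks +$116M
  Liabilities: Bank reserves −$241M, Currency in circulation +$357M
So the change in reserve balances that commercial banks hold at the Fed is -$241 million.

-$241 million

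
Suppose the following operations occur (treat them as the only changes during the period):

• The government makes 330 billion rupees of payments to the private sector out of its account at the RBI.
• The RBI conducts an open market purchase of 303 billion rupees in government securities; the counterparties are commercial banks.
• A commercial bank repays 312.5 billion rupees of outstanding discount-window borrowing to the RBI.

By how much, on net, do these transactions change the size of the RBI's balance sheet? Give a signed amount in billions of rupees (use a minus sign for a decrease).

RBI balance sheet:
  Assets:      Securities +303B, Loans to banks −312.5B
  Liabilities: Bank reserves +320.5B, Government deposits −330B
Change in total RBI assets = -9.5 billion.

-9.5 billion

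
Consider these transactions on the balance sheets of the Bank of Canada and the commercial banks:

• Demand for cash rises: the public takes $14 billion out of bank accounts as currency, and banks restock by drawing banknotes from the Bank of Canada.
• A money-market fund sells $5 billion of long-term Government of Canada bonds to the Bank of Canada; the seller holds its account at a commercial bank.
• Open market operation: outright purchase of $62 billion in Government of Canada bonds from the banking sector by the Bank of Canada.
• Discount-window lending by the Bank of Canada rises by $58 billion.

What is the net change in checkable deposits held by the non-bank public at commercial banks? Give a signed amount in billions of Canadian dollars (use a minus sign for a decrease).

Bank of Canada balance sheet:
  Assets:      Securities +$67B, Loans to banks +$58B
  Liabilities: Bank reserves +$111B, Currency in circulation +$14B
Commercial banking system:
  Assets:      Reserves at CB +$111B, Securities −$62B
  Liabilities: Checkable deposits −$9B, Borrowings from CB +$58B
So the change in checkable deposits held by the non-bank public at commercial banks is -$9 billion.

-$9 billion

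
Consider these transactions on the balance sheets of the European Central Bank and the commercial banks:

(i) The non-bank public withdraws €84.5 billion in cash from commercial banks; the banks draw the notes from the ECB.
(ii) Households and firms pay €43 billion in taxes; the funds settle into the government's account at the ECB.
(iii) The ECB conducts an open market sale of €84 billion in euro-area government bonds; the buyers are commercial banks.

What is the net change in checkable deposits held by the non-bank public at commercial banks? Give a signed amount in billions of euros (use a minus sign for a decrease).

Currency withdrawal €84.5 billion: non-bank counterparties' bank balances fall → −€84.5B.
Government account inflow €43 billion: non-bank counterparties' bank balances fall → −€43B.
OMO sale (to banks) €84 billion: the counterparty is a bank, so public deposits are unchanged → 0.
Net: −84.5 − 43 + 0 = -€127.5 billion.

-€127.5 billion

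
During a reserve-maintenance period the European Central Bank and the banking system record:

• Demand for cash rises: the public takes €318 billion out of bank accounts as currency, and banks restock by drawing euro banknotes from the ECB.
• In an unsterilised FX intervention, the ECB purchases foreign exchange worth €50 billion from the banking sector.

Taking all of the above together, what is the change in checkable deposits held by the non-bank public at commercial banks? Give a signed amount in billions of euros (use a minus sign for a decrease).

ECB balance sheet:
  Assets:      Foreign assets +€50B
  Liabilities: Bank reserves −€268B, Currency in circulation +€318B
Commercial banking system:
  Assets:      Reserves at CB −€268B, Foreign assets −€50B
  Liabilities: Checkable deposits −€318B
So the change in checkable deposits held by the non-bank public at commercial banks is -€318 billion.

-€318 billion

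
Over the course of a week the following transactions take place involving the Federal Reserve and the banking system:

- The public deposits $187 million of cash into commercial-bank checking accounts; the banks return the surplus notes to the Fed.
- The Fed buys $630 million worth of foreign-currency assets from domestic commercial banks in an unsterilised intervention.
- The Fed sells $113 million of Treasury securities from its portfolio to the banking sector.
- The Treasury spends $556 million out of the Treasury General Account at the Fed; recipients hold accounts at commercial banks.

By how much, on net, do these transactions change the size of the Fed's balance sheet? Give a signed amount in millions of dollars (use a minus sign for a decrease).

Fed balance sheet:
  Assets:      Securities −$113M, Foreign assets +$630M
  Liabilities: Bank reserves +$1260M, Currency in circulation −$187M, Government deposits −$556M
Commercial banking system:
  Assets:      Reserves at CB +$1260M, Securities +$113M, Foreign assets −$630M
  Liabilities: Checkable deposits +$743M
Change in total Fed assets = +$517 million.

+$517 million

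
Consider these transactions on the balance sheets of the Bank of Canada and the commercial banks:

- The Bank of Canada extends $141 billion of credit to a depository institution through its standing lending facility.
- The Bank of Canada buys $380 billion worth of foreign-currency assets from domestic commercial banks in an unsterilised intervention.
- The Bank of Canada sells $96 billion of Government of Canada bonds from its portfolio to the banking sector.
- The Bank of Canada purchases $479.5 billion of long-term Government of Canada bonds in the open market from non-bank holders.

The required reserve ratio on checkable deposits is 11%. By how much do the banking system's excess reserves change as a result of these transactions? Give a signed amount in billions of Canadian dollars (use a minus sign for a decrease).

+$851.755 billion

Discount-window loan $141 billion: reserves +$141B, deposits 0.
FX purchase $380 billion: reserves +$380B, deposits 0.
OMO sale (to banks) $96 billion: reserves −$96B, deposits 0.
Asset purchase (from non-banks) $479.5 billion: reserves +$479.5B, deposits +$479.5B.
Totals: Δreserves = +$904.5B, Δdeposits = +$479.5B.
Δrequired reserves = 11% × +$479.5B = +$52.745B.
Δexcess reserves = Δreserves − Δrequired = +$904.5B − (+$52.745B) = +$851.755 billion.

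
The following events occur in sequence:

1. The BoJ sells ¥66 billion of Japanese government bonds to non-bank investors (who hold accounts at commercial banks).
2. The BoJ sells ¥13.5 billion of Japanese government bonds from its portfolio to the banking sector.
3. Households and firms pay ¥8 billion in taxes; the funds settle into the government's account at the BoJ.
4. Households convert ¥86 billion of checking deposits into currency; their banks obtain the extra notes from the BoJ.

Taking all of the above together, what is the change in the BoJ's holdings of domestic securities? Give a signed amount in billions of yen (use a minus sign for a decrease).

Asset sale (to non-banks) ¥66 billion: securities removed from the BoJ's portfolio → −¥66B.
OMO sale (to banks) ¥13.5 billion: securities removed from the BoJ's portfolio → −¥13.5B.
Government account inflow ¥8 billion: the BoJ's securities portfolio is untouched → 0.
Currency withdrawal ¥86 billion: the BoJ's securities portfolio is untouched → 0.
Net: −66 − 13.5 + 0 + 0 = -¥79.5 billion.

-¥79.5 billion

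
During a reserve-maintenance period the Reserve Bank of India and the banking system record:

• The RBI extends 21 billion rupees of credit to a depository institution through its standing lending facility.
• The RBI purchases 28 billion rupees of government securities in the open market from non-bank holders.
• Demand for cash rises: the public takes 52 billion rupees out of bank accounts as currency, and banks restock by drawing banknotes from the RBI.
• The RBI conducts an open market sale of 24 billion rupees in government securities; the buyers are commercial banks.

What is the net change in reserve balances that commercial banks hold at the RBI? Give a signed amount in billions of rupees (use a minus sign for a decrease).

-27 billion

Discount-window loan 21 billion rupees: the loan is credited to the bank's reserve account → +21B.
Asset purchase (from non-banks) 28 billion rupees: the RBI pays by crediting reserve accounts → +28B.
Currency withdrawal 52 billion rupees: banks swap reserves for currency → −52B.
OMO sale (to banks) 24 billion rupees: the buying banks pay out of their reserve balances → −24B.
Net: 21 + 28 − 52 − 24 = -27 billion.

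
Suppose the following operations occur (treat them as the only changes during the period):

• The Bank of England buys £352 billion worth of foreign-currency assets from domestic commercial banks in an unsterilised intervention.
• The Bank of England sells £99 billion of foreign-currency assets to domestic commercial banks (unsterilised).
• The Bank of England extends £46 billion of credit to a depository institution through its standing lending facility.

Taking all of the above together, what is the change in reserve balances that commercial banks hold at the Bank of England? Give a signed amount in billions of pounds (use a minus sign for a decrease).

+£299 billion

Bank of England balance sheet:
  Assets:      Loans to banks +£46B, Foreign assets +£253B
  Liabilities: Bank reserves +£299B
So the change in reserve balances that commercial banks hold at the Bank of England is +£299 billion.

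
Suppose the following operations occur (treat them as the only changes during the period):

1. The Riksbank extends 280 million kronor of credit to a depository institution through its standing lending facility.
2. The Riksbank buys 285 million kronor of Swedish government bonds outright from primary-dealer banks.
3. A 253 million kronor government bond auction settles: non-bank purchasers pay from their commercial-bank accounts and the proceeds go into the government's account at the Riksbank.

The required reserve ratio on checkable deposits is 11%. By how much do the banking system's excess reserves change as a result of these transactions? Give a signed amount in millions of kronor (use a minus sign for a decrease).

+339.83 million

Discount-window loan 280 million kronor: reserves +280M, deposits 0.
OMO purchase (from banks) 285 million kronor: reserves +285M, deposits 0.
Government account inflow 253 million kronor: reserves −253M, deposits −253M.
Totals: Δreserves = +312M, Δdeposits = −253M.
Δrequired reserves = 11% × −253M = −27.83M.
Δexcess reserves = Δreserves − Δrequired = +312M − (−27.83M) = +339.83 million.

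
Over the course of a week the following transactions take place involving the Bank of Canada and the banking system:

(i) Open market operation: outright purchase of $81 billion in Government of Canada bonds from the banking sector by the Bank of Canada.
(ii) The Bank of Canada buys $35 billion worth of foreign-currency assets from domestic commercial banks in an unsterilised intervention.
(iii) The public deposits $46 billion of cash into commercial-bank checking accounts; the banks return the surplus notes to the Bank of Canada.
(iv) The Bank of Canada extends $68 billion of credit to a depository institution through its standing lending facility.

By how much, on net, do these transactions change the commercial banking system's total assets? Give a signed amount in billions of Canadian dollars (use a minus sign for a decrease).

OMO purchase (from banks) $81 billion: just an asset swap on bank balance sheets → 0.
FX purchase $35 billion: just an asset swap on bank balance sheets → 0.
Currency deposit $46 billion: bank balance sheets expand → +$46B.
Discount-window loan $68 billion: bank balance sheets expand → +$68B.
Net: 0 + 0 + 46 + 68 = +$114 billion.

+$114 billion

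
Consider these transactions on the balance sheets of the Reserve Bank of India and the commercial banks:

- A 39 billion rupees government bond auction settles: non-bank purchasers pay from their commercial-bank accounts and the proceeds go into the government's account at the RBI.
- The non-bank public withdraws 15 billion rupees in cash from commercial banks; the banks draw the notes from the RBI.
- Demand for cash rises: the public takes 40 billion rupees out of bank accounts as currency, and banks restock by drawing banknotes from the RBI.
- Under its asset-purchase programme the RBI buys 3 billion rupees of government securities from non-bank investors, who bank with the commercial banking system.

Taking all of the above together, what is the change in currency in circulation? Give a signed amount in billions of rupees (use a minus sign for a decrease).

+55 billion

RBI balance sheet:
  Assets:      Securities +3B
  Liabilities: Bank reserves −91B, Currency in circulation +55B, Government deposits +39B
So the change in currency in circulation is +55 billion.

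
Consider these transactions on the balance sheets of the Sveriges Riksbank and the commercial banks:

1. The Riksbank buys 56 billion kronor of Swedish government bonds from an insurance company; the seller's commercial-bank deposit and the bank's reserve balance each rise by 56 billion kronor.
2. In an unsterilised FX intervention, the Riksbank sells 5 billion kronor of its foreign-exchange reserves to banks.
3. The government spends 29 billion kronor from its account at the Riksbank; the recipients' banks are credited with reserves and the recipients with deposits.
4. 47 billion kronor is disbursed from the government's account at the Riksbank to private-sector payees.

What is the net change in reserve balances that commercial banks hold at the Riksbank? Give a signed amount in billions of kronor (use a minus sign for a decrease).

Riksbank balance sheet:
  Assets:      Securities +56B, Foreign assets −5B
  Liabilities: Bank reserves +127B, Government deposits −76B
So the change in reserve balances that commercial banks hold at the Riksbank is +127 billion.

+127 billion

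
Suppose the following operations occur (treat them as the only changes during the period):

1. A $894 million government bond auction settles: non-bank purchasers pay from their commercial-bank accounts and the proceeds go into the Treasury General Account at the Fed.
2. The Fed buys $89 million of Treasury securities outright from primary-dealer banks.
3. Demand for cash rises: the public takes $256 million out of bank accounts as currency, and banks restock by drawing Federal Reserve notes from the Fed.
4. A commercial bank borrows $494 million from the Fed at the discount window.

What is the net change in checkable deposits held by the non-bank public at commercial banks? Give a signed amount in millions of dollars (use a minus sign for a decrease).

-$1150 million

Fed balance sheet:
  Assets:      Securities +$89M, Loans to banks +$494M
  Liabilities: Bank reserves −$567M, Currency in circulation +$256M, Government deposits +$894M
Commercial banking system:
  Assets:      Reserves at CB −$567M, Securities −$89M
  Liabilities: Checkable deposits −$1150M, Borrowings from CB +$494M
So the change in checkable deposits held by the non-bank public at commercial banks is -$1150 million.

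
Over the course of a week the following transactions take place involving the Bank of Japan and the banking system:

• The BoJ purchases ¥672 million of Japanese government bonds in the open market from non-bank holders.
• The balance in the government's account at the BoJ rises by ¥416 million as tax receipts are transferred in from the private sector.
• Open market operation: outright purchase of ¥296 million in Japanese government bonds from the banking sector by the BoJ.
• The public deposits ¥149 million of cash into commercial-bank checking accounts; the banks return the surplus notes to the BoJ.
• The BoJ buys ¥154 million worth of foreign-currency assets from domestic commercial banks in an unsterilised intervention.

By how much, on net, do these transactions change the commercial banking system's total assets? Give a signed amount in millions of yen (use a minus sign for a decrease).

Asset purchase (from non-banks) ¥672 million: bank balance sheets expand → +¥672M.
Government account inflow ¥416 million: bank balance sheets shrink → −¥416M.
OMO purchase (from banks) ¥296 million: just an asset swap on bank balance sheets → 0.
Currency deposit ¥149 million: bank balance sheets expand → +¥149M.
FX purchase ¥154 million: just an asset swap on bank balance sheets → 0.
Net: 672 − 416 + 0 + 149 + 0 = +¥405 million.

+¥405 million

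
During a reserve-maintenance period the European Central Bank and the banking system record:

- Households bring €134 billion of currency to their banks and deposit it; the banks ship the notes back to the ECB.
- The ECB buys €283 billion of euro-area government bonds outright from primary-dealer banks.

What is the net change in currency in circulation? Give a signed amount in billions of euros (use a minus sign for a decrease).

Currency deposit €134 billion: notes return to the central bank → −€134B.
OMO purchase (from banks) €283 billion: no currency enters or leaves circulation → 0.
Net: −134 + 0 = -€134 billion.

-€134 billion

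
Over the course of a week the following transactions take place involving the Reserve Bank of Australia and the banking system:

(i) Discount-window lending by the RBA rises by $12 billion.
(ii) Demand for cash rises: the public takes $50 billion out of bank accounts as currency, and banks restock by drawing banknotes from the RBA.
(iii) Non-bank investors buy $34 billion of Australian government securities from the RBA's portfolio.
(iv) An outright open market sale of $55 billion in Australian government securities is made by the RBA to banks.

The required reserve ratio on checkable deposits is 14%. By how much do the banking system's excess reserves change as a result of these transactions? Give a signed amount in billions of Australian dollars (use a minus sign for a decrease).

-$115.24 billion

Discount-window loan $12 billion: reserves +$12B, deposits 0.
Currency withdrawal $50 billion: reserves −$50B, deposits −$50B.
Asset sale (to non-banks) $34 billion: reserves −$34B, deposits −$34B.
OMO sale (to banks) $55 billion: reserves −$55B, deposits 0.
Totals: Δreserves = −$127B, Δdeposits = −$84B.
Δrequired reserves = 14% × −$84B = −$11.76B.
Δexcess reserves = Δreserves − Δrequired = −$127B − (−$11.76B) = -$115.24 billion.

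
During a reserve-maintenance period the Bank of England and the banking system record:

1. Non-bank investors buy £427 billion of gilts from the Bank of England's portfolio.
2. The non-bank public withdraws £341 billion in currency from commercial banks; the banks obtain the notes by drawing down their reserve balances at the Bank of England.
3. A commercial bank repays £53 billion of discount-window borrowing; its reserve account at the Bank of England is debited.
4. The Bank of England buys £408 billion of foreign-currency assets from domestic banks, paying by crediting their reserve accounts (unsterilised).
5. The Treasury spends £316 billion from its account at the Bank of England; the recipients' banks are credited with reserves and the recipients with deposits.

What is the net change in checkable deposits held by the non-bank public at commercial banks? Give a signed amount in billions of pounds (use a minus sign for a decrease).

Bank of England balance sheet:
  Assets:      Securities −£427B, Loans to banks −£53B, Foreign assets +£408B
  Liabilities: Bank reserves −£97B, Currency in circulation +£341B, Government deposits −£316B
Commercial banking system:
  Assets:      Reserves at CB −£97B, Foreign assets −£408B
  Liabilities: Checkable deposits −£452B, Borrowings from CB −£53B
So the change in checkable deposits held by the non-bank public at commercial banks is -£452 billion.

-£452 billion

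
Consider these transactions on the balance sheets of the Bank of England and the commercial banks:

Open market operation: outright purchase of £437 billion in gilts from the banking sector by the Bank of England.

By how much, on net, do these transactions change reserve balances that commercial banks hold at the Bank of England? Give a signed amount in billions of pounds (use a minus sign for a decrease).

+£437 billion

Bank of England balance sheet:
  Assets:      Securities +£437B
  Liabilities: Bank reserves +£437B
Commercial banking system:
  Assets:      Reserves at CB +£437B, Securities −£437B
  Liabilities: no change
So the change in reserve balances that commercial banks hold at the Bank of England is +£437 billion.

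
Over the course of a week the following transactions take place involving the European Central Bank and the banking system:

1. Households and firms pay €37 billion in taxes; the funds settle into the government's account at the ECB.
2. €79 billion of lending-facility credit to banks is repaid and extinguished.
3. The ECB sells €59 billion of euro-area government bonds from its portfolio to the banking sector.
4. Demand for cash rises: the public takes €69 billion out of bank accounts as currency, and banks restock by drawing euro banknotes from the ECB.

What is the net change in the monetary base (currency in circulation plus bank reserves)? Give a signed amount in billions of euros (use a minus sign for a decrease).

-€175 billion

ECB balance sheet:
  Assets:      Securities −€59B, Loans to banks −€79B
  Liabilities: Bank reserves −€244B, Currency in circulation +€69B, Government deposits +€37B
Commercial banking system:
  Assets:      Reserves at CB −€244B, Securities +€59B
  Liabilities: Checkable deposits −€106B, Borrowings from CB −€79B
Monetary base = currency + reserves: +€69B + (−€244B) = -€175 billion.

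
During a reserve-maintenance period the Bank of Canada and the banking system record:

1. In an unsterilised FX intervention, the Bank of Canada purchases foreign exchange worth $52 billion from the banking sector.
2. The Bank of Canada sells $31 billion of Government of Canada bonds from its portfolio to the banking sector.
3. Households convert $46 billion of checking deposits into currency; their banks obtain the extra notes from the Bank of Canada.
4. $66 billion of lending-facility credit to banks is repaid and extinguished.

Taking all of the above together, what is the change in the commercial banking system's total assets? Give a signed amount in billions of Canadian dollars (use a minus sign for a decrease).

-$112 billion

FX purchase $52 billion: just an asset swap on bank balance sheets → 0.
OMO sale (to banks) $31 billion: just an asset swap on bank balance sheets → 0.
Currency withdrawal $46 billion: bank balance sheets shrink → −$46B.
Discount-window repayment $66 billion: bank balance sheets shrink → −$66B.
Net: 0 + 0 − 46 − 66 = -$112 billion.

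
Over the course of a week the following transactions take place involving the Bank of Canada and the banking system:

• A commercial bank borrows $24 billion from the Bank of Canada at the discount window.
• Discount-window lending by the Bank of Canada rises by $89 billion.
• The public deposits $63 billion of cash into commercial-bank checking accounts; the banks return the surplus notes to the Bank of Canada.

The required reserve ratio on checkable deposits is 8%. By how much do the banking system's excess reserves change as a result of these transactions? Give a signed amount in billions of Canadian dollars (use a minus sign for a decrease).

+$170.96 billion

Discount-window loan $24 billion: reserves +$24B, deposits 0.
Discount-window loan $89 billion: reserves +$89B, deposits 0.
Currency deposit $63 billion: reserves +$63B, deposits +$63B.
Totals: Δreserves = +$176B, Δdeposits = +$63B.
Δrequired reserves = 8% × +$63B = +$5.04B.
Δexcess reserves = Δreserves − Δrequired = +$176B − (+$5.04B) = +$170.96 billion.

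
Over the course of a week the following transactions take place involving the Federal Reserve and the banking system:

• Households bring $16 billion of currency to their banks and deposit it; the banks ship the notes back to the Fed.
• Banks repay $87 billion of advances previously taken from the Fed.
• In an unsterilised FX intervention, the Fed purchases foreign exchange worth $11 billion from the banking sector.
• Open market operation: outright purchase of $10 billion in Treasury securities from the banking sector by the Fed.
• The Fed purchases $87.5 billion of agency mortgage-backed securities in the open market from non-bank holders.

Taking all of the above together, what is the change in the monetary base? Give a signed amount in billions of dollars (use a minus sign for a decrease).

+$21.5 billion

Currency deposit $16 billion: just a shift between currency and reserves — both are base money → 0.
Discount-window repayment $87 billion: Fed balance sheet contracts → −$87B.
FX purchase $11 billion: Fed balance sheet expands → +$11B.
OMO purchase (from banks) $10 billion: Fed balance sheet expands → +$10B.
Asset purchase (from non-banks) $87.5 billion: Fed balance sheet expands → +$87.5B.
Net: 0 − 87 + 11 + 10 + 87.5 = +$21.5 billion.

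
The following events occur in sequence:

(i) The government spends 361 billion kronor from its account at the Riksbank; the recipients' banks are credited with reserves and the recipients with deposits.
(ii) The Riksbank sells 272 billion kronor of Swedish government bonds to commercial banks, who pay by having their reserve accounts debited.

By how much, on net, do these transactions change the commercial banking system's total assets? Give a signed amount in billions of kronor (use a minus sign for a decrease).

+361 billion

Riksbank balance sheet:
  Assets:      Securities −272B
  Liabilities: Bank reserves +89B, Government deposits −361B
Commercial banking system:
  Assets:      Reserves at CB +89B, Securities +272B
  Liabilities: Checkable deposits +361B
Change in total bank assets = +361 billion.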